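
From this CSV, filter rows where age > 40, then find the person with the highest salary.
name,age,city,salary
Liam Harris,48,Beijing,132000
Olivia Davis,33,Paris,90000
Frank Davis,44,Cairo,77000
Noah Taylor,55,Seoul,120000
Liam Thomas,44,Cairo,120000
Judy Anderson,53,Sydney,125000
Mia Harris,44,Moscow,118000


Filter: age > 40
Sort by: salary (descending)

Filtered records (6):
  Liam Harris, age 48, salary $132000
  Judy Anderson, age 53, salary $125000
  Noah Taylor, age 55, salary $120000
  Liam Thomas, age 44, salary $120000
  Mia Harris, age 44, salary $118000
  Frank Davis, age 44, salary $77000

Highest salary: Liam Harris ($132000)

Liam Harris


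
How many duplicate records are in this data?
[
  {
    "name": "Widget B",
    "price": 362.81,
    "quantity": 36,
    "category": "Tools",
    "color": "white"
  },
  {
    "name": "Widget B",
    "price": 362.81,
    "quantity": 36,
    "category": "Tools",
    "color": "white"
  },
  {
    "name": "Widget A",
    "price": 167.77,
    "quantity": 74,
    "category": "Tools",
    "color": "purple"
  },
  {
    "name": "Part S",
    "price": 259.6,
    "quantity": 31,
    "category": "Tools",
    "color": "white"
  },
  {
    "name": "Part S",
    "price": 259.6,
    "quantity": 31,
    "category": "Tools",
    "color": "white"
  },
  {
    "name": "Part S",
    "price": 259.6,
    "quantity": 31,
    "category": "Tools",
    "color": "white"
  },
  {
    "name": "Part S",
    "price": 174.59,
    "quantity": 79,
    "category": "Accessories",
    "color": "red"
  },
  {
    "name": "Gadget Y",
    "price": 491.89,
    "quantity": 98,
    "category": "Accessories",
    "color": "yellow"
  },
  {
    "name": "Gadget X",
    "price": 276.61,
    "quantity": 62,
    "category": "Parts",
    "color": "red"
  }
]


Checking 9 records for duplicates:

  Row 1: Widget B ($362.81, qty 36)
  Row 2: Widget B ($362.81, qty 36) <-- DUPLICATE
  Row 3: Widget A ($167.77, qty 74)
  Row 4: Part S ($259.6, qty 31)
  Row 5: Part S ($259.6, qty 31) <-- DUPLICATE
  Row 6: Part S ($259.6, qty 31) <-- DUPLICATE
  Row 7: Part S ($174.59, qty 79)
  Row 8: Gadget Y ($491.89, qty 98)
  Row 9: Gadget X ($276.61, qty 62)

Duplicates found: 3
Unique records: 6

3 duplicates, 6 unique


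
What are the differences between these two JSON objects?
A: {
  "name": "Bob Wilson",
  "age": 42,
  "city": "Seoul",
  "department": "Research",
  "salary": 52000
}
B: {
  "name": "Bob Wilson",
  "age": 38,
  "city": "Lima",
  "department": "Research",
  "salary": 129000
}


Comparing each field (in key order):
  name: same
  age: DIFFERENT
  city: DIFFERENT
  department: same
  salary: DIFFERENT
Differences:
  age: 42 -> 38
  city: Seoul -> Lima
  salary: 52000 -> 129000

3 field(s) changed

3 changes: age, city, salary


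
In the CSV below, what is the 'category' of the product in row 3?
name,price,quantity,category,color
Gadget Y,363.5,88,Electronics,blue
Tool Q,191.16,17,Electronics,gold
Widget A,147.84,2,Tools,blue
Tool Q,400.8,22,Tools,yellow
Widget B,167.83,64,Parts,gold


Query: Row 3 ('Widget A'), column 'category'
Value: Tools

Tools


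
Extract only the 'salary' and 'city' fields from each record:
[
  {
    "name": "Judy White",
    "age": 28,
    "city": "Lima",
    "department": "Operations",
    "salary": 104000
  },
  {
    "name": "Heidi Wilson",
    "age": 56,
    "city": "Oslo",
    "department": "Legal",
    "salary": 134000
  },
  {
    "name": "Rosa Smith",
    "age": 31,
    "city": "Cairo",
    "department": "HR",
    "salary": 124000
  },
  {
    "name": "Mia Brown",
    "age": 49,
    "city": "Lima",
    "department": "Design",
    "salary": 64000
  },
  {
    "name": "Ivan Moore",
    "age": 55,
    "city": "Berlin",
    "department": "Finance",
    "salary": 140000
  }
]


Original: 5 records with fields: name, age, city, department, salary
Keep: ['salary', 'city']
Drop: ['name', 'age', 'department']
Result: 5 records, 2 fields each

[
  {
    "salary": 104000,
    "city": "Lima"
  },
  {
    "salary": 134000,
    "city": "Oslo"
  },
  {
    "salary": 124000,
    "city": "Cairo"
  },
  {
    "salary": 64000,
    "city": "Lima"
  },
  {
    "salary": 140000,
    "city": "Berlin"
  }
]


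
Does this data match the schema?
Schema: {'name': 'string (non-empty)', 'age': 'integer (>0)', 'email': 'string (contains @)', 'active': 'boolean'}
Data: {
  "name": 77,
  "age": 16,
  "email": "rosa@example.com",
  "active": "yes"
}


Validating each field against schema:
  name: FAIL (77 is not a string)
  age: OK (positive integer)
  email: OK (string with @)
  active: FAIL ("yes" is not a boolean)

Result: INVALID (2 errors: name, active)

INVALID (2 errors: name, active)


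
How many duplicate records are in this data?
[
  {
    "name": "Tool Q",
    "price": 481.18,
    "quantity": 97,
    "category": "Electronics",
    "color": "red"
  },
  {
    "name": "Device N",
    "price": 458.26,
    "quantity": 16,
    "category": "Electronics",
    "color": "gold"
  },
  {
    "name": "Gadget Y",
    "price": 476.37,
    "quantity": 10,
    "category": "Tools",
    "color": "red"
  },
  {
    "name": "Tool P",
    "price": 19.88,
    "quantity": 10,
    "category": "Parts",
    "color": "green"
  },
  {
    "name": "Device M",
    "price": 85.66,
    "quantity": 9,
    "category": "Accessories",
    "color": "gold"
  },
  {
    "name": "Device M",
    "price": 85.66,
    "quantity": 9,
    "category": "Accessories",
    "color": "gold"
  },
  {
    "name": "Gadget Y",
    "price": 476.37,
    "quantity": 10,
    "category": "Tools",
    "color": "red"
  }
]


Checking 7 records for duplicates:

  Row 1: Tool Q ($481.18, qty 97)
  Row 2: Device N ($458.26, qty 16)
  Row 3: Gadget Y ($476.37, qty 10)
  Row 4: Tool P ($19.88, qty 10)
  Row 5: Device M ($85.66, qty 9)
  Row 6: Device M ($85.66, qty 9) <-- DUPLICATE
  Row 7: Gadget Y ($476.37, qty 10) <-- DUPLICATE

Duplicates found: 2
Unique records: 5

2 duplicates, 5 unique


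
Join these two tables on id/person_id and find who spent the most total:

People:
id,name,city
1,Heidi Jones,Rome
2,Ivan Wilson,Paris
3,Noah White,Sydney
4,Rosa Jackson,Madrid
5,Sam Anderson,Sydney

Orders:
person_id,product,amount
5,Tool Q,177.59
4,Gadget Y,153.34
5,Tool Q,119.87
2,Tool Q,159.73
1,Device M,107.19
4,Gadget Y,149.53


Join on: people.id = orders.person_id

Joined rows:
  Sam Anderson (Sydney) bought Tool Q for $177.59
  Rosa Jackson (Madrid) bought Gadget Y for $153.34
  Sam Anderson (Sydney) bought Tool Q for $119.87
  Ivan Wilson (Paris) bought Tool Q for $159.73
  Heidi Jones (Rome) bought Device M for $107.19
  Rosa Jackson (Madrid) bought Gadget Y for $149.53

Total per person:
  Rosa Jackson: $302.87
  Sam Anderson: $297.46
  Ivan Wilson: $159.73
  Heidi Jones: $107.19

Top spender: Rosa Jackson ($302.87)

Rosa Jackson ($302.87)


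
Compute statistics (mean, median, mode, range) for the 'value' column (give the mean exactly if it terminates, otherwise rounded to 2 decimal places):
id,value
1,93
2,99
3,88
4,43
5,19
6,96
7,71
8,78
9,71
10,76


Data: [93, 99, 88, 43, 19, 96, 71, 78, 71, 76]
Count: 10
Sum: 734
Mean: 734/10 = 73.4
Sorted: [19, 43, 71, 71, 76, 78, 88, 93, 96, 99]
Median: 77.0
Mode: 71 (2 times)
Range: 99 - 19 = 80
Min: 19, Max: 99

mean=73.4, median=77.0, mode=71, range=80


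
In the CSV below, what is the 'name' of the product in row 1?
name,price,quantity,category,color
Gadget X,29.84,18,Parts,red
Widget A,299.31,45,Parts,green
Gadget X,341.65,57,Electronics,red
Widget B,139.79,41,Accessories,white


Query: Row 1 ('Gadget X'), column 'name'
Value: Gadget X

Gadget X


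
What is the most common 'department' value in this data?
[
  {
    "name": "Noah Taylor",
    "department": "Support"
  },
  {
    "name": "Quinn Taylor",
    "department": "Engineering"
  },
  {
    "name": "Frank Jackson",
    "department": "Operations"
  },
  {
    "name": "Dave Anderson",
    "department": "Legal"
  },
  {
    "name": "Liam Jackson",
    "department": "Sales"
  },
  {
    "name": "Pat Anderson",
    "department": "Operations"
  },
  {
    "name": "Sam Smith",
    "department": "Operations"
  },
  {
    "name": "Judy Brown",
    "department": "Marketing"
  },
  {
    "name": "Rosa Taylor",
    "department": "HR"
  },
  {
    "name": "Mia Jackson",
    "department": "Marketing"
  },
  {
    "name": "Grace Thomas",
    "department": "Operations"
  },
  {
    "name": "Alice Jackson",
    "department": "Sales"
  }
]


Counting 'department' values across 12 records:

  Operations: 4 ####
  Sales: 2 ##
  Marketing: 2 ##
  Support: 1 #
  Engineering: 1 #
  Legal: 1 #
  HR: 1 #

Most common: Operations (4 times)

Operations (4 times)


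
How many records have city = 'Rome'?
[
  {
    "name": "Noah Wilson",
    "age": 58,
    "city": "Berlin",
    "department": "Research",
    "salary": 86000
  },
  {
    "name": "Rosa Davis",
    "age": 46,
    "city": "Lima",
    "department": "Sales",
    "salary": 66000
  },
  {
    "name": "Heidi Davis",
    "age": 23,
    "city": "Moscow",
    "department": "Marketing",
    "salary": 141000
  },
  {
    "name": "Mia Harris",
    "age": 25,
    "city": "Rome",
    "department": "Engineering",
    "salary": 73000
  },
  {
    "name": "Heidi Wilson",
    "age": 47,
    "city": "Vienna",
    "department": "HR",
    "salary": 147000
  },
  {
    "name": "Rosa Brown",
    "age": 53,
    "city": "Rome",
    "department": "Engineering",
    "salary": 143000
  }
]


Data: 6 records
Condition: city = 'Rome'

Checking each record:
  Noah Wilson: Berlin
  Rosa Davis: Lima
  Heidi Davis: Moscow
  Mia Harris: Rome MATCH
  Heidi Wilson: Vienna
  Rosa Brown: Rome MATCH

Count: 2

2


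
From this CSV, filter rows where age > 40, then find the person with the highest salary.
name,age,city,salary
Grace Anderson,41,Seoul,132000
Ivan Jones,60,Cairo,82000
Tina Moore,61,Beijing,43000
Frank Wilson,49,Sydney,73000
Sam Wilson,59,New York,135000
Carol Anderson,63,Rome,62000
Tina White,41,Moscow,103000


Filter: age > 40
Sort by: salary (descending)

Filtered records (7):
  Sam Wilson, age 59, salary $135000
  Grace Anderson, age 41, salary $132000
  Tina White, age 41, salary $103000
  Ivan Jones, age 60, salary $82000
  Frank Wilson, age 49, salary $73000
  Carol Anderson, age 63, salary $62000
  Tina Moore, age 61, salary $43000

Highest salary: Sam Wilson ($135000)

Sam Wilson


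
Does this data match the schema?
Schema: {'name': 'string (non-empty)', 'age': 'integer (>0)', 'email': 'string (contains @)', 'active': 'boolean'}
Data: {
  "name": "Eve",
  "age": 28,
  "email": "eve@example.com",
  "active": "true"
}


Validating each field against schema:
  name: OK (non-empty string)
  age: OK (positive integer)
  email: OK (string with @)
  active: FAIL ("true" is not a boolean)

Result: INVALID (1 error: active)

INVALID (1 error: active)


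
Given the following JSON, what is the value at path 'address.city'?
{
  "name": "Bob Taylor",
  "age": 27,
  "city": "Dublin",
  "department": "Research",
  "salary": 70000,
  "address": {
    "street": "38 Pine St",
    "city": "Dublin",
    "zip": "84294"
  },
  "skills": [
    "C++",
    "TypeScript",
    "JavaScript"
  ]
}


Query: address.city
Path: address -> city
Value: Dublin

Dublin


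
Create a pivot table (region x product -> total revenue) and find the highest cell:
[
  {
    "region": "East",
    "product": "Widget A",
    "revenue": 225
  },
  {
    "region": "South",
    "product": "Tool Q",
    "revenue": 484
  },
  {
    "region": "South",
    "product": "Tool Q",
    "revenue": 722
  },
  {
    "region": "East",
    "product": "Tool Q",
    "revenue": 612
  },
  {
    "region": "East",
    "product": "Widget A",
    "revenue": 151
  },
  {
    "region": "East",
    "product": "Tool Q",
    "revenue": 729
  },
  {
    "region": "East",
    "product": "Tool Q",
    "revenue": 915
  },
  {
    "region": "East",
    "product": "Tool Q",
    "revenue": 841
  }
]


Pivot: region (rows) x product (columns) -> total revenue

     Tool Q        Widget A    
East          3097           376  
South         1206             0  

Highest: East / Tool Q = $3097

East / Tool Q = $3097


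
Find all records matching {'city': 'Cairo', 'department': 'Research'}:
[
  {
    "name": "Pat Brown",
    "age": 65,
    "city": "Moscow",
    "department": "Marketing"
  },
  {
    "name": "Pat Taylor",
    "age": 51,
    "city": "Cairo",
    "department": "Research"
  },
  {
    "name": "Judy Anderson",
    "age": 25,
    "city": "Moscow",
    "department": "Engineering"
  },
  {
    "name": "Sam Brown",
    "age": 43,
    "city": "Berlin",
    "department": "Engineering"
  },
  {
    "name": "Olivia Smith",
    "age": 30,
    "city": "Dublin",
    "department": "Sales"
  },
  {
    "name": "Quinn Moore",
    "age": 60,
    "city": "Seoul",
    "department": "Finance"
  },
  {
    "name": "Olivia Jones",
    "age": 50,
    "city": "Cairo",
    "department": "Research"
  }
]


Search criteria: {'city': 'Cairo', 'department': 'Research'}

Checking 7 records:
  Pat Brown: {city: Moscow, department: Marketing}
  Pat Taylor: {city: Cairo, department: Research} <-- MATCH
  Judy Anderson: {city: Moscow, department: Engineering}
  Sam Brown: {city: Berlin, department: Engineering}
  Olivia Smith: {city: Dublin, department: Sales}
  Quinn Moore: {city: Seoul, department: Finance}
  Olivia Jones: {city: Cairo, department: Research} <-- MATCH

Matches: ["Pat Taylor", "Olivia Jones"]

["Pat Taylor", "Olivia Jones"]


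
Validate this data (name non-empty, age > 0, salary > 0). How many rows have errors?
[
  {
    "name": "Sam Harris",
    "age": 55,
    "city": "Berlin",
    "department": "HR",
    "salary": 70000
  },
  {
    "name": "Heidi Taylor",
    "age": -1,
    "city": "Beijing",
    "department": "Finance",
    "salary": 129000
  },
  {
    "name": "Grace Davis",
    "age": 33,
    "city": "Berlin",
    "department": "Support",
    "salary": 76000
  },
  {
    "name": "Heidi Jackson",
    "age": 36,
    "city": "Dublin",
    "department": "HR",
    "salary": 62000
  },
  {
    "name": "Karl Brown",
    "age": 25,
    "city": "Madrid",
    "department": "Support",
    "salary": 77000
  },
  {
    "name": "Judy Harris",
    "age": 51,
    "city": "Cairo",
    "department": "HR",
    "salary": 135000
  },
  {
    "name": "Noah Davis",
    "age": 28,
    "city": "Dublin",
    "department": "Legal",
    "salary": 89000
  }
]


Validating 7 records:
Rules: name non-empty, age > 0, salary > 0

  Row 1 (Sam Harris): OK
  Row 2 (Heidi Taylor): negative age: -1
  Row 3 (Grace Davis): OK
  Row 4 (Heidi Jackson): OK
  Row 5 (Karl Brown): OK
  Row 6 (Judy Harris): OK
  Row 7 (Noah Davis): OK

Total errors: 1

1 errors


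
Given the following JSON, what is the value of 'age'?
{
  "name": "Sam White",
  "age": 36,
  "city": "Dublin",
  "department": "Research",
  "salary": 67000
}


Looking up field 'age'
Value: 36

36


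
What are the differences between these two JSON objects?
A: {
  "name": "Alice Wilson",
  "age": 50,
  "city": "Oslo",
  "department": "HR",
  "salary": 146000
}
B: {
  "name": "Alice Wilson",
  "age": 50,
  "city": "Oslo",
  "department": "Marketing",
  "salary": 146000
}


Comparing each field (in key order):
  name: same
  age: same
  city: same
  department: DIFFERENT
  salary: same
Differences:
  department: HR -> Marketing

1 field(s) changed

1 change: department


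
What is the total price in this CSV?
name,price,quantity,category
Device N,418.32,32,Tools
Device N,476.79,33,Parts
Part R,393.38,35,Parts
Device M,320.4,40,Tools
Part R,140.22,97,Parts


Computing total price:
Values: [418.32, 476.79, 393.38, 320.4, 140.22]
Sum = 1749.11

1749.11


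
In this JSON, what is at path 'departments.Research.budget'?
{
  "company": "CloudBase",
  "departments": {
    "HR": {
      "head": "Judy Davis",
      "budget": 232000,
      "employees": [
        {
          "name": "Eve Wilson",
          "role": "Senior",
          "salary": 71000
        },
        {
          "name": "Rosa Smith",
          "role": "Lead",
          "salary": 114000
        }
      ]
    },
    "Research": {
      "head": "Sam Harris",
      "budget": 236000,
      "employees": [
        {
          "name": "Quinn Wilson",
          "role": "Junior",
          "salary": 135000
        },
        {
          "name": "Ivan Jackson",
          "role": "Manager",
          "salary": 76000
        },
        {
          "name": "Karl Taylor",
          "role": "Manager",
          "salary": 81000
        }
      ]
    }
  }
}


Path: departments.Research.budget

Navigate:
  -> departments
  -> Research
  -> budget = 236000

236000


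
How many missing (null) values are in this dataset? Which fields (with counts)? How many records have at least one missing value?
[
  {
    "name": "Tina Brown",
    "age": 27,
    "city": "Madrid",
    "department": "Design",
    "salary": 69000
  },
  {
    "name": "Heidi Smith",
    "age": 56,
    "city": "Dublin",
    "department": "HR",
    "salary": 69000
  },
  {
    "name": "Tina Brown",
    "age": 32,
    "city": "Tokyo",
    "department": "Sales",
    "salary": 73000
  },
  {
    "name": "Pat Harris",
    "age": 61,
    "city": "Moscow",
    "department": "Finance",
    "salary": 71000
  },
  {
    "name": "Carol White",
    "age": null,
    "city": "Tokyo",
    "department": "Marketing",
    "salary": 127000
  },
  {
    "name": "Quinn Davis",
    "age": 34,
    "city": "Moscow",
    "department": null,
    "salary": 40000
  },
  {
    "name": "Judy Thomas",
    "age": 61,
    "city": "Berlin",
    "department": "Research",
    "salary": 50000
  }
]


Checking for missing (null) values in 7 records:

  Tina Brown: complete
  Heidi Smith: complete
  Tina Brown: complete
  Pat Harris: complete
  Carol White: age
  Quinn Davis: department
  Judy Thomas: complete

Per field:
  name: 0 missing
  age: 1 missing
  city: 0 missing
  department: 1 missing
  salary: 0 missing

Total missing values: 2
Records with any missing: 2

2 missing values (age: 1, department: 1); 2 incomplete records


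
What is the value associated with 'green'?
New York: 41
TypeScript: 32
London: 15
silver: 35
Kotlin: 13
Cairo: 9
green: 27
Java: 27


Looking up key 'green'
Value: 27

27


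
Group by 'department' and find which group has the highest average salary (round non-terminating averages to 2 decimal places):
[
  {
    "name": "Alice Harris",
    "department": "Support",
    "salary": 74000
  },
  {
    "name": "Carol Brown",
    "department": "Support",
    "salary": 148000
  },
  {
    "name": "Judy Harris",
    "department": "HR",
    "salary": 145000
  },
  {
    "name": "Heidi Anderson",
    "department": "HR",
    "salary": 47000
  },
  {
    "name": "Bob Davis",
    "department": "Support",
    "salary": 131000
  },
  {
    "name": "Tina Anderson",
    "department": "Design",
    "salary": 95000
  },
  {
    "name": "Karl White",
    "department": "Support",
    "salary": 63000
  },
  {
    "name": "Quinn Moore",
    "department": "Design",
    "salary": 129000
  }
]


Group by: department

Groups:
  Design: 2 people, avg salary = 224000/2 = $112000
  HR: 2 people, avg salary = 192000/2 = $96000
  Support: 4 people, avg salary = 416000/4 = $104000

Highest average salary: Design ($112000)

Design ($112000)


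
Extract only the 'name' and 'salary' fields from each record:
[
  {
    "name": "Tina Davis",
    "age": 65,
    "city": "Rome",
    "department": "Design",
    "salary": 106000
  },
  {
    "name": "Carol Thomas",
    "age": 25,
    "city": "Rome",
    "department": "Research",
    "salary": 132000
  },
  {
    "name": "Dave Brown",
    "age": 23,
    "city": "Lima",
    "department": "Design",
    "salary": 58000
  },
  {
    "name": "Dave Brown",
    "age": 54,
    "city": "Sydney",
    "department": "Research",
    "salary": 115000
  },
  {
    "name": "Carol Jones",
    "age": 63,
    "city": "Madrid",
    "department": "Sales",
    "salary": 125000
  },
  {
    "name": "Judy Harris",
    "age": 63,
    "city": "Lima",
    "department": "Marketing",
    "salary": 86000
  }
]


Original: 6 records with fields: name, age, city, department, salary
Keep: ['name', 'salary']
Drop: ['age', 'city', 'department']
Result: 6 records, 2 fields each

[
  {
    "name": "Tina Davis",
    "salary": 106000
  },
  {
    "name": "Carol Thomas",
    "salary": 132000
  },
  {
    "name": "Dave Brown",
    "salary": 58000
  },
  {
    "name": "Dave Brown",
    "salary": 115000
  },
  {
    "name": "Carol Jones",
    "salary": 125000
  },
  {
    "name": "Judy Harris",
    "salary": 86000
  }
]


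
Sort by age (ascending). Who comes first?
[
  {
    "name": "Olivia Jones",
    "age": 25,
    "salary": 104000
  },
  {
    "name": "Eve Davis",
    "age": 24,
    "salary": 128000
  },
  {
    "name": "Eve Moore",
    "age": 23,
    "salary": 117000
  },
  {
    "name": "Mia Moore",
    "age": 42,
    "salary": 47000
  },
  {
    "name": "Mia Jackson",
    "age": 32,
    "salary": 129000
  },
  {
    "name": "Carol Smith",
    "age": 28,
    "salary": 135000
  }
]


Sort by: age (ascending)

Sorted order:
  1. Eve Moore (age = 23)
  2. Eve Davis (age = 24)
  3. Olivia Jones (age = 25)
  4. Carol Smith (age = 28)
  5. Mia Jackson (age = 32)
  6. Mia Moore (age = 42)

First: Eve Moore

Eve Moore


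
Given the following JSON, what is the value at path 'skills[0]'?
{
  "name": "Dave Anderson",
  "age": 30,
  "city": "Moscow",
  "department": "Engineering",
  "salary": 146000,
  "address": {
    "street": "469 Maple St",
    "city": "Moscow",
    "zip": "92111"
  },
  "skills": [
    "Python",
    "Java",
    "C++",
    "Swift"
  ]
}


Query: skills[0]
Path: skills -> first element
Value: Python

Python


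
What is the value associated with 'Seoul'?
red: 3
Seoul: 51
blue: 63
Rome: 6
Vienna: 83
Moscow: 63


Looking up key 'Seoul'
Value: 51

51


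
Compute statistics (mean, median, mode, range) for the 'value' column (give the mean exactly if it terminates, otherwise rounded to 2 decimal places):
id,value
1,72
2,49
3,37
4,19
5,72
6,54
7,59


Data: [72, 49, 37, 19, 72, 54, 59]
Count: 7
Sum: 362
Mean: 362/7 ≈ 51.71 (rounded to 2 decimal places)
Sorted: [19, 37, 49, 54, 59, 72, 72]
Median: 54.0
Mode: 72 (2 times)
Range: 72 - 19 = 53
Min: 19, Max: 72

mean≈51.71, median=54.0, mode=72, range=53


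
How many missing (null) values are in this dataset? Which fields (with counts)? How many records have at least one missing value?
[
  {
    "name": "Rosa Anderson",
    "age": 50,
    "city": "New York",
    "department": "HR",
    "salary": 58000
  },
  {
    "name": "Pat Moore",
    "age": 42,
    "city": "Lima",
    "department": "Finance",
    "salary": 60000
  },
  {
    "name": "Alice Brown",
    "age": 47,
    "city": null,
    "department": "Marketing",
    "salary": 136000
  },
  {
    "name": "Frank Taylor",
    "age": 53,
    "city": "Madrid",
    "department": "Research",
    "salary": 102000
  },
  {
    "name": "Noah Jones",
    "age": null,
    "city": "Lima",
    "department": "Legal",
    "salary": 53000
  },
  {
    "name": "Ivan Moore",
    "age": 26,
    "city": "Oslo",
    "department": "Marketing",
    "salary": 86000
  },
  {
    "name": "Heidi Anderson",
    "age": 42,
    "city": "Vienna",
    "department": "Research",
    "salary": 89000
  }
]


Checking for missing (null) values in 7 records:

  Rosa Anderson: complete
  Pat Moore: complete
  Alice Brown: city
  Frank Taylor: complete
  Noah Jones: age
  Ivan Moore: complete
  Heidi Anderson: complete

Per field:
  name: 0 missing
  age: 1 missing
  city: 1 missing
  department: 0 missing
  salary: 0 missing

Total missing values: 2
Records with any missing: 2

2 missing values (age: 1, city: 1); 2 incomplete records


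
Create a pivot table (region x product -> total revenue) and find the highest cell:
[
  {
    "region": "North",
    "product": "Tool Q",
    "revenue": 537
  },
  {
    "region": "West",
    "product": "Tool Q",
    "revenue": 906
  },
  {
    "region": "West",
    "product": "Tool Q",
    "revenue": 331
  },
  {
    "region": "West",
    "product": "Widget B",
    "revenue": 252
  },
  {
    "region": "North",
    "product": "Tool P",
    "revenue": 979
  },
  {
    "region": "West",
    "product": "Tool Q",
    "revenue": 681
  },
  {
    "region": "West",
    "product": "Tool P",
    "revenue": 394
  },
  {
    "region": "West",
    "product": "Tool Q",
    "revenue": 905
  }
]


Pivot: region (rows) x product (columns) -> total revenue

     Tool P        Tool Q        Widget B    
North          979           537             0  
West           394          2823           252  

Highest: West / Tool Q = $2823

West / Tool Q = $2823


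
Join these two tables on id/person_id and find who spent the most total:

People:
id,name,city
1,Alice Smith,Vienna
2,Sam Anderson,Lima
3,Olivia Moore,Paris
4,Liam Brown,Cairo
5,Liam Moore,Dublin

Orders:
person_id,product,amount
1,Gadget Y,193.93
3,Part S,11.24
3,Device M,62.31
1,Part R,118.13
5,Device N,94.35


Join on: people.id = orders.person_id

Joined rows:
  Alice Smith (Vienna) bought Gadget Y for $193.93
  Olivia Moore (Paris) bought Part S for $11.24
  Olivia Moore (Paris) bought Device M for $62.31
  Alice Smith (Vienna) bought Part R for $118.13
  Liam Moore (Dublin) bought Device N for $94.35

Total per person:
  Alice Smith: $312.06
  Liam Moore: $94.35
  Olivia Moore: $73.55

Top spender: Alice Smith ($312.06)

Alice Smith ($312.06)


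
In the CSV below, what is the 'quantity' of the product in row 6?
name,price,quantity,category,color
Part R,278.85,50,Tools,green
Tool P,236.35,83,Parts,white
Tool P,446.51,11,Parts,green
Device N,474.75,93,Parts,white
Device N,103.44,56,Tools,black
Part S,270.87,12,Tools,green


Query: Row 6 ('Part S'), column 'quantity'
Value: 12

12


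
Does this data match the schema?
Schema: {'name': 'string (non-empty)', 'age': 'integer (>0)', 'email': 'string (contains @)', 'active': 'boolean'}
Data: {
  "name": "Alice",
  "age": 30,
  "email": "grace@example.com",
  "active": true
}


Validating each field against schema:
  name: OK (non-empty string)
  age: OK (positive integer)
  email: OK (string with @)
  active: OK (boolean)

Result: VALID

VALID


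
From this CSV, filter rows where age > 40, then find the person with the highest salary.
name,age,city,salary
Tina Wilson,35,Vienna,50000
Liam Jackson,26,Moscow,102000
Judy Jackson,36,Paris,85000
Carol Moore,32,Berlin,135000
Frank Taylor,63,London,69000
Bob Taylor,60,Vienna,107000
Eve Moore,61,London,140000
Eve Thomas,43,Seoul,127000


Filter: age > 40
Sort by: salary (descending)

Filtered records (4):
  Eve Moore, age 61, salary $140000
  Eve Thomas, age 43, salary $127000
  Bob Taylor, age 60, salary $107000
  Frank Taylor, age 63, salary $69000

Highest salary: Eve Moore ($140000)

Eve Moore


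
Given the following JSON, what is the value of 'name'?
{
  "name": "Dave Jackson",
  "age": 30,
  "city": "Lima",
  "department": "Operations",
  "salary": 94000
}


Looking up field 'name'
Value: Dave Jackson

Dave Jackson


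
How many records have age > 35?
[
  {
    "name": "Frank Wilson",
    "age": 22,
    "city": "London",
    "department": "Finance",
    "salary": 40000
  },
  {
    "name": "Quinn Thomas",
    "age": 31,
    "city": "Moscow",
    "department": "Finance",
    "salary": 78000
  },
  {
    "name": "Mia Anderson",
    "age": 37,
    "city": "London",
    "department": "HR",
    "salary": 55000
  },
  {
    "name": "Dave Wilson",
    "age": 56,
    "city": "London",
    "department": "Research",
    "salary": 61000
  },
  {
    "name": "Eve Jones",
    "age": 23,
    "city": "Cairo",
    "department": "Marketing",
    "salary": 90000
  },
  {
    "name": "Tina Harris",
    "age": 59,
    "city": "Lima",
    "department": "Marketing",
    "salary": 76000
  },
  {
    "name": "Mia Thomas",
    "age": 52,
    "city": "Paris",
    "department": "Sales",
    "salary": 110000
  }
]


Data: 7 records
Condition: age > 35

Checking each record:
  Frank Wilson: 22
  Quinn Thomas: 31
  Mia Anderson: 37 MATCH
  Dave Wilson: 56 MATCH
  Eve Jones: 23
  Tina Harris: 59 MATCH
  Mia Thomas: 52 MATCH

Count: 4

4


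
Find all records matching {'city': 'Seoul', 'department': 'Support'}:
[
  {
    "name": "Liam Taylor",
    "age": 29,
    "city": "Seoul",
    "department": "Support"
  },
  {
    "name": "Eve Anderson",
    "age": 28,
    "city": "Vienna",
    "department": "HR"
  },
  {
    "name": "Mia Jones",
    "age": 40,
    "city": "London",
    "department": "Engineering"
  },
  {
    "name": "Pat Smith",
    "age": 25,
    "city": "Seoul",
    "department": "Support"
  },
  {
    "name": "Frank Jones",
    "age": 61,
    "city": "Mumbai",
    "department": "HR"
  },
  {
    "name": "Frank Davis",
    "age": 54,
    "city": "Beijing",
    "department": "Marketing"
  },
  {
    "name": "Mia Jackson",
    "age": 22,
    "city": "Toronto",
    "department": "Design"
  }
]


Search criteria: {'city': 'Seoul', 'department': 'Support'}

Checking 7 records:
  Liam Taylor: {city: Seoul, department: Support} <-- MATCH
  Eve Anderson: {city: Vienna, department: HR}
  Mia Jones: {city: London, department: Engineering}
  Pat Smith: {city: Seoul, department: Support} <-- MATCH
  Frank Jones: {city: Mumbai, department: HR}
  Frank Davis: {city: Beijing, department: Marketing}
  Mia Jackson: {city: Toronto, department: Design}

Matches: ["Liam Taylor", "Pat Smith"]

["Liam Taylor", "Pat Smith"]


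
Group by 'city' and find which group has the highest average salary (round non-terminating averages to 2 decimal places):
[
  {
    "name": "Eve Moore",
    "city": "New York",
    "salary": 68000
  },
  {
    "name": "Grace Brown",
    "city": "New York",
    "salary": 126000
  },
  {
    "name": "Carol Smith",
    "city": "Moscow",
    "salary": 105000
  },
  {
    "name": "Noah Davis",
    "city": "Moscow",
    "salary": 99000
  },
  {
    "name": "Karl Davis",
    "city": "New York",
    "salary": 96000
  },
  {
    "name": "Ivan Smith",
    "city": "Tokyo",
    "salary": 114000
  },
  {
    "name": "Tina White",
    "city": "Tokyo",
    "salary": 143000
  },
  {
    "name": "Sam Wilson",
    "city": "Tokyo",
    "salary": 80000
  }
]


Group by: city

Groups:
  Moscow: 2 people, avg salary = 204000/2 = $102000
  New York: 3 people, avg salary = 290000/3 ≈ $96666.67
  Tokyo: 3 people, avg salary = 337000/3 ≈ $112333.33

Highest average salary: Tokyo (≈$112333.33)

Tokyo (≈$112333.33)


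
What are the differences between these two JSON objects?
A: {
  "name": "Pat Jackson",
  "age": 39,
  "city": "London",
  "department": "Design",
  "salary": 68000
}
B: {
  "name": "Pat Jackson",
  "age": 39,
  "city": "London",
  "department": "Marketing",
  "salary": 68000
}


Comparing each field (in key order):
  name: same
  age: same
  city: same
  department: DIFFERENT
  salary: same
Differences:
  department: Design -> Marketing

1 field(s) changed

1 change: department


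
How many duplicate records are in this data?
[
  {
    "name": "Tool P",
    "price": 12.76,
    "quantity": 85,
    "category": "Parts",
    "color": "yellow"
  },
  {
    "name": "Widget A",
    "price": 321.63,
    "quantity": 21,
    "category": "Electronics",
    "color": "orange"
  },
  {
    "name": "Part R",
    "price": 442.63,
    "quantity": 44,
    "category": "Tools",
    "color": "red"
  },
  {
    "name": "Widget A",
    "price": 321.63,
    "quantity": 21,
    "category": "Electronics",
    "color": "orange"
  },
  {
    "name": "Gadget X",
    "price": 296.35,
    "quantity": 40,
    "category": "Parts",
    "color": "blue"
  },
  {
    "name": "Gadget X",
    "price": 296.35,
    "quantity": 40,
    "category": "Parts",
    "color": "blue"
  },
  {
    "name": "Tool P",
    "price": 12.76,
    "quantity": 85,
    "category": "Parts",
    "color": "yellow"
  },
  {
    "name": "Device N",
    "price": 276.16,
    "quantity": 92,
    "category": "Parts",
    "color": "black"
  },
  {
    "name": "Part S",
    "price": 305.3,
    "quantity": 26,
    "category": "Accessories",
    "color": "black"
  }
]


Checking 9 records for duplicates:

  Row 1: Tool P ($12.76, qty 85)
  Row 2: Widget A ($321.63, qty 21)
  Row 3: Part R ($442.63, qty 44)
  Row 4: Widget A ($321.63, qty 21) <-- DUPLICATE
  Row 5: Gadget X ($296.35, qty 40)
  Row 6: Gadget X ($296.35, qty 40) <-- DUPLICATE
  Row 7: Tool P ($12.76, qty 85) <-- DUPLICATE
  Row 8: Device N ($276.16, qty 92)
  Row 9: Part S ($305.3, qty 26)

Duplicates found: 3
Unique records: 6

3 duplicates, 6 unique


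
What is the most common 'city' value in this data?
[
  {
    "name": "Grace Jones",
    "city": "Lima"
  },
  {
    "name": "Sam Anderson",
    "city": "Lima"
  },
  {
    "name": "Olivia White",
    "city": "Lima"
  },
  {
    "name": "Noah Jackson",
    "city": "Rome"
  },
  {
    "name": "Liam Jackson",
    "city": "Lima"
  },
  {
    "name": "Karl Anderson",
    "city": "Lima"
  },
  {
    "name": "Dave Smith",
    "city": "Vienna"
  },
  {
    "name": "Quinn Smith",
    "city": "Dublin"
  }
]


Counting 'city' values across 8 records:

  Lima: 5 #####
  Rome: 1 #
  Vienna: 1 #
  Dublin: 1 #

Most common: Lima (5 times)

Lima (5 times)


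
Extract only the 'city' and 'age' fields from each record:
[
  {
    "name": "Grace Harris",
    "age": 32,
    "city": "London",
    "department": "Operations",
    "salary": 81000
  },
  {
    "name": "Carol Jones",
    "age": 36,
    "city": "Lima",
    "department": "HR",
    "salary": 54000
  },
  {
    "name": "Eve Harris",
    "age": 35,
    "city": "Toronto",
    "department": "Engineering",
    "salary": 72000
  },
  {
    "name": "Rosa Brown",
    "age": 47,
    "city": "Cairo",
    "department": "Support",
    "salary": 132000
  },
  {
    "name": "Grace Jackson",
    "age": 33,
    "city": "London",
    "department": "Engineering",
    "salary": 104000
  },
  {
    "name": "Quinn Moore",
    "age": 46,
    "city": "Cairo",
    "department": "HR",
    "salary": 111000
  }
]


Original: 6 records with fields: name, age, city, department, salary
Keep: ['city', 'age']
Drop: ['name', 'department', 'salary']
Result: 6 records, 2 fields each

[
  {
    "city": "London",
    "age": 32
  },
  {
    "city": "Lima",
    "age": 36
  },
  {
    "city": "Toronto",
    "age": 35
  },
  {
    "city": "Cairo",
    "age": 47
  },
  {
    "city": "London",
    "age": 33
  },
  {
    "city": "Cairo",
    "age": 46
  }
]


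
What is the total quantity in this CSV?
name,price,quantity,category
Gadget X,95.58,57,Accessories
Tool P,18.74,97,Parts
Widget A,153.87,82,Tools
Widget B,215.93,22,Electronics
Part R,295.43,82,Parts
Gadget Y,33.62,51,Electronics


Computing total quantity:
Values: [57, 97, 82, 22, 82, 51]
Sum = 391

391


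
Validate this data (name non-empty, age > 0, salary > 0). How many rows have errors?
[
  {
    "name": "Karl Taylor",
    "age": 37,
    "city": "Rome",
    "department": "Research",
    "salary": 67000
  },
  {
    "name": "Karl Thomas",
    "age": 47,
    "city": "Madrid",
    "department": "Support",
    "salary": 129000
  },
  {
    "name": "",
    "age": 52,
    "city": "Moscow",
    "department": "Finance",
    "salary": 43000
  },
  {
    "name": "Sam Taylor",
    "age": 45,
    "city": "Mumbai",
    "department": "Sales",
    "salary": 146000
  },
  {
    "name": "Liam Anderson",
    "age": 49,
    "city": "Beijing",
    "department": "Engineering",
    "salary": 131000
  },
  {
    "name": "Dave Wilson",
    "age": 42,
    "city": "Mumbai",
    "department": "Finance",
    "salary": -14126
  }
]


Validating 6 records:
Rules: name non-empty, age > 0, salary > 0

  Row 1 (Karl Taylor): OK
  Row 2 (Karl Thomas): OK
  Row 3 (???): empty name
  Row 4 (Sam Taylor): OK
  Row 5 (Liam Anderson): OK
  Row 6 (Dave Wilson): negative salary: -14126

Total errors: 2

2 errors


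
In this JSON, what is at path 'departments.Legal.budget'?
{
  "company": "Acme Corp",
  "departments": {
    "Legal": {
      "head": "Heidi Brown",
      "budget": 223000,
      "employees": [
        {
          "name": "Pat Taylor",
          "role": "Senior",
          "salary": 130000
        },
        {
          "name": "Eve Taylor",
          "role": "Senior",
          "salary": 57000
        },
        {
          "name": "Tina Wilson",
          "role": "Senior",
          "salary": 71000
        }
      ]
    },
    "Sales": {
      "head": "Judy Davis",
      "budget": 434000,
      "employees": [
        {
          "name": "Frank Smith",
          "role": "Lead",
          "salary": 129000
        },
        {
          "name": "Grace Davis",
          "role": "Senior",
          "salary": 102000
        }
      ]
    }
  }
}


Path: departments.Legal.budget

Navigate:
  -> departments
  -> Legal
  -> budget = 223000

223000


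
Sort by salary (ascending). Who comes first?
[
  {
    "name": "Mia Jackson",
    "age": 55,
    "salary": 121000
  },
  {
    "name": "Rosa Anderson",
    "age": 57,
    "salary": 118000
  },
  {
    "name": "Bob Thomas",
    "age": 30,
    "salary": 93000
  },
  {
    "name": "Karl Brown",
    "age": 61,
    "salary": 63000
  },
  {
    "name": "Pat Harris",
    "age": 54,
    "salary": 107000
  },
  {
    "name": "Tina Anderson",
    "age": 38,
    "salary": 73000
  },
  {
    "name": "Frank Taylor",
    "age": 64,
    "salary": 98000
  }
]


Sort by: salary (ascending)

Sorted order:
  1. Karl Brown (salary = 63000)
  2. Tina Anderson (salary = 73000)
  3. Bob Thomas (salary = 93000)
  4. Frank Taylor (salary = 98000)
  5. Pat Harris (salary = 107000)
  6. Rosa Anderson (salary = 118000)
  7. Mia Jackson (salary = 121000)

First: Karl Brown

Karl Brown


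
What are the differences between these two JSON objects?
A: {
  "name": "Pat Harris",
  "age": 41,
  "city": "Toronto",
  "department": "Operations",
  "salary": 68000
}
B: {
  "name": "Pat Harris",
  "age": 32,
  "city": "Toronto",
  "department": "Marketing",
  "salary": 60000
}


Comparing each field (in key order):
  name: same
  age: DIFFERENT
  city: same
  department: DIFFERENT
  salary: DIFFERENT
Differences:
  age: 41 -> 32
  department: Operations -> Marketing
  salary: 68000 -> 60000

3 field(s) changed

3 changes: age, department, salary


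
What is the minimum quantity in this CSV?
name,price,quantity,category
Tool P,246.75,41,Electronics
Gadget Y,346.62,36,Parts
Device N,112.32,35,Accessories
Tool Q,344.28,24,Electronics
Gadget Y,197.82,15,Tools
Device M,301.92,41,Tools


Computing minimum quantity:
Values: [41, 36, 35, 24, 15, 41]
Min = 15

15


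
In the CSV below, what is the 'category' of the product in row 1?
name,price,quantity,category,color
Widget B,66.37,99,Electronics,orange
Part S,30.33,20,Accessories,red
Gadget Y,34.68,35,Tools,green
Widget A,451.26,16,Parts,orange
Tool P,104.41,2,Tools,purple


Query: Row 1 ('Widget B'), column 'category'
Value: Electronics

Electronics


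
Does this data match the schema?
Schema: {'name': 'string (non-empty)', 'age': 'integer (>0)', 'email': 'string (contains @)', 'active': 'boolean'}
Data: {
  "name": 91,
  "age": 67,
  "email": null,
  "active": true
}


Validating each field against schema:
  name: FAIL (91 is not a string)
  age: OK (positive integer)
  email: FAIL (null is not a string)
  active: OK (boolean)

Result: INVALID (2 errors: name, email)

INVALID (2 errors: name, email)


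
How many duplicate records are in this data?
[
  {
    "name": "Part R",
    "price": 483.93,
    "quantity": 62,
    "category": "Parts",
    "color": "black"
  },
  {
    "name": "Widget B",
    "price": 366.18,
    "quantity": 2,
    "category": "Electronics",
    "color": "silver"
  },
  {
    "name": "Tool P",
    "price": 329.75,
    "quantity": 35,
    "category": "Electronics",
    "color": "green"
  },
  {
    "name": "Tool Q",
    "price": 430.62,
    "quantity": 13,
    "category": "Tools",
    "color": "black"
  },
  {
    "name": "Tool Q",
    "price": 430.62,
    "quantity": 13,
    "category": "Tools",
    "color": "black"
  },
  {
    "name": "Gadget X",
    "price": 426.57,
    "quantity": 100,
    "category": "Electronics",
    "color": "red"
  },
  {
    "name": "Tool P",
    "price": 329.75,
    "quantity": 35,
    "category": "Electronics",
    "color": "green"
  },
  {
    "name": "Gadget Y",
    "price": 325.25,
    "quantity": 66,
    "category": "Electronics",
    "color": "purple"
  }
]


Checking 8 records for duplicates:

  Row 1: Part R ($483.93, qty 62)
  Row 2: Widget B ($366.18, qty 2)
  Row 3: Tool P ($329.75, qty 35)
  Row 4: Tool Q ($430.62, qty 13)
  Row 5: Tool Q ($430.62, qty 13) <-- DUPLICATE
  Row 6: Gadget X ($426.57, qty 100)
  Row 7: Tool P ($329.75, qty 35) <-- DUPLICATE
  Row 8: Gadget Y ($325.25, qty 66)

Duplicates found: 2
Unique records: 6

2 duplicates, 6 unique
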